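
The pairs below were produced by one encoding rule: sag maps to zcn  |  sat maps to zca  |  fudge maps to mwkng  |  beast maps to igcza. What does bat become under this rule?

The shift depends on letter class: consonant s→z is +7, but vowel a→c is +2. Vowels shift forward by 2 and consonants shift forward by 7.
Applying it to bat: b(cons)+7=i, a(vowel)+2=c, t(cons)+7=a.

ica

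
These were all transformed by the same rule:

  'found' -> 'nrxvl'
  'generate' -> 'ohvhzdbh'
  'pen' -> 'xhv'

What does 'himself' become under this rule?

pluahtn

Two shifts are in play — +3 for a/e/i/o/u, +8 for every other letter.
On himself: h(cons)+8=p, i(vowel)+3=l, m(cons)+8=u, s(cons)+8=a, e(vowel)+3=h, l(cons)+8=t, f(cons)+8=n.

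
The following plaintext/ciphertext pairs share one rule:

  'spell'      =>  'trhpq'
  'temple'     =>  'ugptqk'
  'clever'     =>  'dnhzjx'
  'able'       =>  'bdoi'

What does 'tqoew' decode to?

solar

The shift increases by 1 at each position, starting from +1: 1, 2, 3, ….
Reversing it on tqoew: t−1=s, q−2=o, o−3=l, e−4=a, w−5=r.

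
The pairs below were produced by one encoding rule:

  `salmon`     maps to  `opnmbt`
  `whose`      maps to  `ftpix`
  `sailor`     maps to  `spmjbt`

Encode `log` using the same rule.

hpm

The output letters match the input read backwards, each shifted +1: salmon reversed is nomlas. The word is reversed, then every letter is shifted forward by 1.
Applying it to log: reverse → gol; then shift: g+1=h, o+1=p, l+1=m.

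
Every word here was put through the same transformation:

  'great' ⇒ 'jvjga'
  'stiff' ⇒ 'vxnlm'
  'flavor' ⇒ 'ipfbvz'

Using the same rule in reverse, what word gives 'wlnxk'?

In great: g→j is +3, r→v is +4, e→j is +5, a→g is +6 — the shift increases by 1 each position. The shift increases by 1 at each position, starting from +3: 3, 4, 5, ….
Decoding wlnxk: w−3=t, l−4=h, n−5=i, x−6=r, k−7=d.

third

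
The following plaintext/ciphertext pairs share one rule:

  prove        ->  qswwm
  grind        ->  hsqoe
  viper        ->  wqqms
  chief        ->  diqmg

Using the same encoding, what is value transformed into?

The shift depends on letter class: consonant p→q is +1, but vowel o→w is +8. The rule splits by letter class: vowels +8, consonants +1.
For value: v(cons)+1=w, a(vowel)+8=i, l(cons)+1=m, u(vowel)+8=c, e(vowel)+8=m.

wimcm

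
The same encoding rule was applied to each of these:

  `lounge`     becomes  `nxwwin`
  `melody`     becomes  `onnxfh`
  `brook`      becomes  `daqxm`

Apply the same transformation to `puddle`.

Shifts by position in lounge: pos 0: l→n (+2), pos 1: o→x (+9), pos 2: u→w (+2), pos 3: n→w (+9) — repeating every 2. A repeating key of period 2 is used — shifts +2, +9 over and over.
On puddle: p+2=r, u+9=d, d+2=f, d+9=m, l+2=n, e+9=n.

rdfmnn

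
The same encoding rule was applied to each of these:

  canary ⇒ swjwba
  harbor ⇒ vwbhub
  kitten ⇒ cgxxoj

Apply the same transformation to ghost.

kvumx

c(2)→s(18) and a(0)→w(22) fit y≡11x+22 (mod 26); the inverse of 11 mod 26 is 19. Treating letters as 0–25, the rule is x ↦ 11x + 22 (mod 26).
Applying it to ghost: g(6)→11·6+22≡10=k; h(7)→11·7+22≡21=v; o(14)→11·14+22≡20=u; s(18)→11·18+22≡12=m; t(19)→11·19+22≡23=x (all mod 26).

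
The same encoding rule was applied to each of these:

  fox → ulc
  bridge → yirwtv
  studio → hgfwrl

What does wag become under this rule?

Letters are reflected about the middle of the alphabet (position → 25−position): Atbash.
Applying it to wag: w↔d, a↔z, g↔t.

dzt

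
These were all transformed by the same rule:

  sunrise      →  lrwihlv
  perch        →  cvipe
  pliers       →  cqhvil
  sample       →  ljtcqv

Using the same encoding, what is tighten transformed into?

ohbeovw

Treating letters as 0–25, the rule is x ↦ 3x + 9 (mod 26).
On tighten: t(19)→3·19+9≡14=o; i(8)→3·8+9≡7=h; g(6)→3·6+9≡1=b; h(7)→3·7+9≡4=e; t(19)→3·19+9≡14=o; e(4)→3·4+9≡21=v; n(13)→3·13+9≡22=w (all mod 26).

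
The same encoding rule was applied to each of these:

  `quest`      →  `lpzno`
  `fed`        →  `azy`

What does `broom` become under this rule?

wmjjh

Compare letters: q→l is +21, u→p is +21, e→z is +21 — a constant shift. It's a constant shift of +21 (ROT21).
On broom: b+21=w, r+21=m, o+21=j, o+21=j, m+21=h.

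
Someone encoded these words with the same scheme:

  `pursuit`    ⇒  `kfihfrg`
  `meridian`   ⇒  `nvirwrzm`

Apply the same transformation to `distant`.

wrhgzmg

Each pair mirrors across the alphabet (p↔k, u↔f, r↔i): positions sum to 25. Letters are reflected about the middle of the alphabet (position → 25−position): Atbash.
Applying it to distant: d↔w, i↔r, s↔h, t↔g, a↔z, n↔m, t↔g.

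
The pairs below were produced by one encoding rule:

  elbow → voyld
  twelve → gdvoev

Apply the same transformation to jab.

Each pair mirrors across the alphabet (e↔v, l↔o, b↔y): positions sum to 25. This is the alphabet-reversal cipher (Atbash): a becomes z, b becomes y, etc.
On jab: j↔q, a↔z, b↔y.

qzy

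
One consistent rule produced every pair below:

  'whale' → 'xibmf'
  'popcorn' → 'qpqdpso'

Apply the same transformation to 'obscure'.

Every letter moves 1 place later in the alphabet, wrapping around z→a.
On obscure: o+1=p, b+1=c, s+1=t, c+1=d, u+1=v, r+1=s, e+1=f.

pctdvsf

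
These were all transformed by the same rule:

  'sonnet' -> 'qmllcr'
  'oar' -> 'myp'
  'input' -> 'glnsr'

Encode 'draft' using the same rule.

bpydr

Compare letters: s→q is +24, o→m is +24, n→l is +24 — a constant shift. This is a Caesar cipher with shift 24.
Applying it to draft: d+24=b, r+24=p, a+24=y, f+24=d, t+24=r.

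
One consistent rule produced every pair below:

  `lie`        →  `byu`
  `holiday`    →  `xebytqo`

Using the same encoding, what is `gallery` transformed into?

wqbbuho

Each letter is shifted forward by 16 in the alphabet (a Caesar shift of +16).
On gallery: g+16=w, a+16=q, l+16=b, l+16=b, e+16=u, r+16=h, y+16=o.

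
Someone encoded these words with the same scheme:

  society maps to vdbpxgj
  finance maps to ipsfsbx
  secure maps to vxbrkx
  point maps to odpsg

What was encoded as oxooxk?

pepper

s(18)→v(21) and o(14)→d(3) fit y≡11x+5 (mod 26); the inverse of 11 mod 26 is 19. This is an affine cipher: with a=0,…,z=25, each position x becomes (11x+5) mod 26.
Undoing it on oxooxk: o(14)→19·(14−5)≡15=p; x(23)→19·(23−5)≡4=e; o(14)→19·(14−5)≡15=p; o(14)→19·(14−5)≡15=p; x(23)→19·(23−5)≡4=e; k(10)→19·(10−5)≡17=r (all mod 26).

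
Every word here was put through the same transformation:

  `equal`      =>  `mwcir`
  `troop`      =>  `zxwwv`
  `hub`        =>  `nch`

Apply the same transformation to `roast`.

The rule splits by letter class: vowels +8, consonants +6.
For roast: r(cons)+6=x, o(vowel)+8=w, a(vowel)+8=i, s(cons)+6=y, t(cons)+6=z.

xwiyz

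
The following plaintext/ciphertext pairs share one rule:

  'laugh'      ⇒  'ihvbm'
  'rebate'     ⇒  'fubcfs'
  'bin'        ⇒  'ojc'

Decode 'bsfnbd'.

camera

The output letters match the input read backwards, each shifted +1: laugh reversed is hgual. Read the word backwards and shift each letter +1.
Undoing it on bsfnbd: shift back: b−1=a, s−1=r, f−1=e, n−1=m, b−1=a, d−1=c → aremac; then reverse → camera.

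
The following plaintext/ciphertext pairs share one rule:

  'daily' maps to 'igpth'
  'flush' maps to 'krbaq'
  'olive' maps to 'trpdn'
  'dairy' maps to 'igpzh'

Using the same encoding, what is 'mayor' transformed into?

rgfwa

In daily: d→i is +5, a→g is +6, i→p is +7, l→t is +8 — the shift increases by 1 each position. The shift increases by 1 at each position, starting from +5: 5, 6, 7, ….
On mayor: m+5=r, a+6=g, y+7=f, o+8=w, r+9=a.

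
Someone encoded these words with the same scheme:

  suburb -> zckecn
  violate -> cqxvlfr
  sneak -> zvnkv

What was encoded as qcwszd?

junior

The shift increases by 1 at each position, starting from +7: 7, 8, 9, ….
Undoing it on qcwszd: q−7=j, c−8=u, w−9=n, s−10=i, z−11=o, d−12=r.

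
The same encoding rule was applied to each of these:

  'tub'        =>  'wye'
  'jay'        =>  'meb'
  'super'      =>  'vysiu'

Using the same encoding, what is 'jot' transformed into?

msw

The shift depends on letter class: consonant t→w is +3, but vowel u→y is +4. The rule splits by letter class: vowels +4, consonants +3.
Applying it to jot: j(cons)+3=m, o(vowel)+4=s, t(cons)+3=w.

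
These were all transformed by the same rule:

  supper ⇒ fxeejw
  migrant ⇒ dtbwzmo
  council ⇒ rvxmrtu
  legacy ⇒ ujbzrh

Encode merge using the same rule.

djwbj

s(18)→f(5) and u(20)→x(23) fit y≡9x+25 (mod 26); the inverse of 9 mod 26 is 3. Treating letters as 0–25, the rule is x ↦ 9x + 25 (mod 26).
On merge: m(12)→9·12+25≡3=d; e(4)→9·4+25≡9=j; r(17)→9·17+25≡22=w; g(6)→9·6+25≡1=b; e(4)→9·4+25≡9=j (all mod 26).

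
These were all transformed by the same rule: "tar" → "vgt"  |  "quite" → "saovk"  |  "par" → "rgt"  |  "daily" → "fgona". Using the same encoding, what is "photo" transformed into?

rjuvu

The shift depends on letter class: consonant t→v is +2, but vowel a→g is +6. The rule splits by letter class: vowels +6, consonants +2.
On photo: p(cons)+2=r, h(cons)+2=j, o(vowel)+6=u, t(cons)+2=v, o(vowel)+6=u.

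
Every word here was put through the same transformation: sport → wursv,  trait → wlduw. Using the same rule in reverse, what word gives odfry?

vocal

The output letters match the input read backwards, each shifted +3: sport reversed is trops. Two steps: reverse the string, then apply a Caesar shift of +3.
Reversing it on odfry: shift back: o−3=l, d−3=a, f−3=c, r−3=o, y−3=v → lacov; then reverse → vocal.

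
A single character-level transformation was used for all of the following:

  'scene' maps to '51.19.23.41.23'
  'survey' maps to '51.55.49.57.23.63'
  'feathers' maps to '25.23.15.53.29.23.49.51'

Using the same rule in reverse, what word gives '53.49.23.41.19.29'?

The formula is n = 2×(alphabet index, a=1) + 13.
Reversing it on 53.49.23.41.19.29: 53→(53−13)÷2=20=t, 49→(49−13)÷2=18=r, 23→(23−13)÷2=5=e, 41→(41−13)÷2=14=n, 19→(19−13)÷2=3=c, 29→(29−13)÷2=8=h.

trench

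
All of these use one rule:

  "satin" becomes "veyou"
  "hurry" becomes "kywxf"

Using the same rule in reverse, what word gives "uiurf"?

In satin: s→v is +3, a→e is +4, t→y is +5, i→o is +6 — the shift increases by 1 each position. Letter i (0-indexed) is shifted by i+3, so successive shifts are 3, 4, 5, ….
Undoing it on uiurf: u−3=r, i−4=e, u−5=p, r−6=l, f−7=y.

reply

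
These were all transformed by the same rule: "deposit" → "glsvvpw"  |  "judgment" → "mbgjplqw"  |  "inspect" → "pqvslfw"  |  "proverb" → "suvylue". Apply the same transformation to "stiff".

Two shifts are in play — +7 for a/e/i/o/u, +3 for every other letter.
For stiff: s(cons)+3=v, t(cons)+3=w, i(vowel)+7=p, f(cons)+3=i, f(cons)+3=i.

vwpii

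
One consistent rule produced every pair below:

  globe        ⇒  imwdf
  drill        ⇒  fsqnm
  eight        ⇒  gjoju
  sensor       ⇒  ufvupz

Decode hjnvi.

fifth

Shifts by position in globe: pos 0: g→i (+2), pos 1: l→m (+1), pos 2: o→w (+8), pos 3: b→d (+2), pos 4: e→f (+1) — repeating every 3. A repeating key of period 3 is used — shifts +2, +1, +8 over and over.
Reversing it on hjnvi: h−2=f, j−1=i, n−8=f, v−2=t, i−1=h.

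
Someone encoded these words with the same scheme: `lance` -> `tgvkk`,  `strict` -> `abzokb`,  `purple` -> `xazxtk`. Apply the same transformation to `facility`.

The rule splits by letter class: vowels +6, consonants +8.
For facility: f(cons)+8=n, a(vowel)+6=g, c(cons)+8=k, i(vowel)+6=o, l(cons)+8=t, i(vowel)+6=o, t(cons)+8=b, y(cons)+8=g.

ngkotobg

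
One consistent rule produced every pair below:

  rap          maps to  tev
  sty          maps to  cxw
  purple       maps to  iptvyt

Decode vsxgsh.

doctor

The output letters match the input read backwards, each shifted +4: rap reversed is par. Read the word backwards and shift each letter +4.
Reversing it on vsxgsh: shift back: v−4=r, s−4=o, x−4=t, g−4=c, s−4=o, h−4=d → rotcod; then reverse → doctor.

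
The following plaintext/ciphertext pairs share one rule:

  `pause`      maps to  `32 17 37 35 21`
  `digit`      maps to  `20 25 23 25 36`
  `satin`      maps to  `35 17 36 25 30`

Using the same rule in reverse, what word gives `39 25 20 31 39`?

widow

The number is (letter's place in the alphabet, a=1) + 16.
Reversing it on 39 25 20 31 39: 39→(39−16)÷1=23=w, 25→(25−16)÷1=9=i, 20→(20−16)÷1=4=d, 31→(31−16)÷1=15=o, 39→(39−16)÷1=23=w.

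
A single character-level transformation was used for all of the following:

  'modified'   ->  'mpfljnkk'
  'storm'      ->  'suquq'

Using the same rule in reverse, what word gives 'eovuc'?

In modified: m→m is +0, o→p is +1, d→f is +2, i→l is +3 — the shift increases by 1 each position. Letter i (0-indexed) is shifted by i+0, so successive shifts are 0, 1, 2, ….
Reversing it on eovuc: e−0=e, o−1=n, v−2=t, u−3=r, c−4=y.

entry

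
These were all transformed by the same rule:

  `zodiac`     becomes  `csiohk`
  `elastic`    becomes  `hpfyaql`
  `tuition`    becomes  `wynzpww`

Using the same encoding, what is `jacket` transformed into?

mehqlb

In zodiac: z→c is +3, o→s is +4, d→i is +5, i→o is +6 — the shift increases by 1 each position. Each letter shifts forward by (position + 3), i.e. 3, 4, 5, … — the shift grows by one for each successive letter.
On jacket: j+3=m, a+4=e, c+5=h, k+6=q, e+7=l, t+8=b.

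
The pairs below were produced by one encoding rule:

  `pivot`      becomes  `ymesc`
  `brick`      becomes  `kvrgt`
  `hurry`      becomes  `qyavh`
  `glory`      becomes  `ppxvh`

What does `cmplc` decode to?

tight

Shifts by position in pivot: pos 0: p→y (+9), pos 1: i→m (+4), pos 2: v→e (+9), pos 3: o→s (+4) — repeating every 2. It's a Vigenère-style cipher with numeric key [9,4]: position i shifts by key[i mod 2].
Undoing it on cmplc: c−9=t, m−4=i, p−9=g, l−4=h, c−9=t.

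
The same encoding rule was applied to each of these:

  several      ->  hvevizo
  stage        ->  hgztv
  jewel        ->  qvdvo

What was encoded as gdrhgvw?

twisted

Each letter is replaced by its mirror in the alphabet: a↔z, b↔y, c↔x, and so on (the Atbash cipher).
Reversing it on gdrhgvw: g↔t, d↔w, r↔i, h↔s, g↔t, v↔e, w↔d.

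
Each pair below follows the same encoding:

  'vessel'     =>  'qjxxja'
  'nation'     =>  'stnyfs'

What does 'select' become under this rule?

The output letters match the input read backwards, each shifted +5: vessel reversed is lessev. Two steps: reverse the string, then apply a Caesar shift of +5.
For select: reverse → tceles; then shift: t+5=y, c+5=h, e+5=j, l+5=q, e+5=j, s+5=x.

yhjqjx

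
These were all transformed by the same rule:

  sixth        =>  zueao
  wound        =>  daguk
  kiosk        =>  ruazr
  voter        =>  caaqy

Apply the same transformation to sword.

The shift depends on letter class: consonant s→z is +7, but vowel i→u is +12. Two shifts are in play — +12 for a/e/i/o/u, +7 for every other letter.
Applying it to sword: s(cons)+7=z, w(cons)+7=d, o(vowel)+12=a, r(cons)+7=y, d(cons)+7=k.

zdayk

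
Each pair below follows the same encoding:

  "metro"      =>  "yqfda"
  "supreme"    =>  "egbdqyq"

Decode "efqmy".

steam

Compare letters: m→y is +12, e→q is +12, t→f is +12 — a constant shift. Each letter is shifted forward by 12 in the alphabet (a Caesar shift of +12).
Decoding efqmy: e−12=s, f−12=t, q−12=e, m−12=a, y−12=m.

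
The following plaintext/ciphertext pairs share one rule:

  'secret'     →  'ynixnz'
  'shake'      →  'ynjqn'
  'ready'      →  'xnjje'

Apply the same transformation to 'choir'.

The shift depends on letter class: consonant s→y is +6, but vowel e→n is +9. The rule splits by letter class: vowels +9, consonants +6.
For choir: c(cons)+6=i, h(cons)+6=n, o(vowel)+9=x, i(vowel)+9=r, r(cons)+6=x.

inxrx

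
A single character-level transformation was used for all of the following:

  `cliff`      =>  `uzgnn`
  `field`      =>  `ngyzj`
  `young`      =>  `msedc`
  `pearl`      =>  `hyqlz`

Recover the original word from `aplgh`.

c(2)→u(20) and l(11)→z(25) fit y≡15x+16 (mod 26); the inverse of 15 mod 26 is 7. Treating letters as 0–25, the rule is x ↦ 15x + 16 (mod 26).
Decoding aplgh: a(0)→7·(0−16)≡18=s; p(15)→7·(15−16)≡19=t; l(11)→7·(11−16)≡17=r; g(6)→7·(6−16)≡8=i; h(7)→7·(7−16)≡15=p (all mod 26).

strip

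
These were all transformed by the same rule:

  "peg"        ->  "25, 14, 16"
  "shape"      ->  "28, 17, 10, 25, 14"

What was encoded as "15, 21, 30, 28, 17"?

flush

Each letter is replaced by its alphabet position (a=1..z=26) + 9.
Decoding 15, 21, 30, 28, 17: 15→(15−9)÷1=6=f, 21→(21−9)÷1=12=l, 30→(30−9)÷1=21=u, 28→(28−9)÷1=19=s, 17→(17−9)÷1=8=h.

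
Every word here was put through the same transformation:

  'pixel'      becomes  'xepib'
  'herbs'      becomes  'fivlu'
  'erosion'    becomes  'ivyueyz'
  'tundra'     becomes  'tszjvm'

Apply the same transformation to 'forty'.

p(15)→x(23) and i(8)→e(4) fit y≡25x+12 (mod 26); the inverse of 25 mod 26 is 25. Treating letters as 0–25, the rule is x ↦ 25x + 12 (mod 26).
For forty: f(5)→25·5+12≡7=h; o(14)→25·14+12≡24=y; r(17)→25·17+12≡21=v; t(19)→25·19+12≡19=t; y(24)→25·24+12≡14=o (all mod 26).

hyvto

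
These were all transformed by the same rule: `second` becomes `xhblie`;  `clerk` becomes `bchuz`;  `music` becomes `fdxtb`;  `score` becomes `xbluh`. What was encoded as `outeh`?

s(18)→x(23) and e(4)→h(7) fit y≡3x+21 (mod 26); the inverse of 3 mod 26 is 9. Each letter's alphabet position (a=0..z=25) is mapped through 3·x+21 mod 26 — an affine cipher.
Reversing it on outeh: o(14)→9·(14−21)≡15=p; u(20)→9·(20−21)≡17=r; t(19)→9·(19−21)≡8=i; e(4)→9·(4−21)≡3=d; h(7)→9·(7−21)≡4=e (all mod 26).

pride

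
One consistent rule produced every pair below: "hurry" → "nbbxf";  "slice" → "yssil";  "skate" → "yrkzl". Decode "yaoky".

A repeating key of period 3 is used — shifts +6, +7, +10 over and over.
Decoding yaoky: y−6=s, a−7=t, o−10=e, k−6=e, y−7=r.

steer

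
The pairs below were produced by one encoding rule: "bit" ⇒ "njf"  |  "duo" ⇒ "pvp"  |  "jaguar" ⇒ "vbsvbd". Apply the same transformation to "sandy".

The shift depends on letter class: consonant b→n is +12, but vowel i→j is +1. Two shifts are in play — +1 for a/e/i/o/u, +12 for every other letter.
On sandy: s(cons)+12=e, a(vowel)+1=b, n(cons)+12=z, d(cons)+12=p, y(cons)+12=k.

ebzpk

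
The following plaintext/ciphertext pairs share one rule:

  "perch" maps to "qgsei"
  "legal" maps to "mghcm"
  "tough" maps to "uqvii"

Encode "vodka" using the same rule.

wqemb

Shifts by position in perch: pos 0: p→q (+1), pos 1: e→g (+2), pos 2: r→s (+1), pos 3: c→e (+2) — repeating every 2. The shifts repeat in a cycle of length 2: positions 0,1,… shift by +1, +2, then the pattern repeats.
For vodka: v+1=w, o+2=q, d+1=e, k+2=m, a+1=b.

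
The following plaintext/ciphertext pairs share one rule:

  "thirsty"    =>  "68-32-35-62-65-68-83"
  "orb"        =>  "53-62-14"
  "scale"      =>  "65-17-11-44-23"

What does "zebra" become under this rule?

With a=1..z=26, the number is 3·pos + 8.
For zebra: z=26→86, e=5→23, b=2→14, r=18→62, a=1→11.

86-23-14-62-11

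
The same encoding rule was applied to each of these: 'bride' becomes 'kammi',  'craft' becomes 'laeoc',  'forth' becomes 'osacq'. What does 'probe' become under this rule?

The shift depends on letter class: consonant b→k is +9, but vowel i→m is +4. Vowels shift forward by 4 and consonants shift forward by 9.
Applying it to probe: p(cons)+9=y, r(cons)+9=a, o(vowel)+4=s, b(cons)+9=k, e(vowel)+4=i.

yaski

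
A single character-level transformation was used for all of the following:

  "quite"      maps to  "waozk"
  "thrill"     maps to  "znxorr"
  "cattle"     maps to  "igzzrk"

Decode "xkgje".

It's a constant shift of +6 (ROT6).
Reversing it on xkgje: x−6=r, k−6=e, g−6=a, j−6=d, e−6=y.

ready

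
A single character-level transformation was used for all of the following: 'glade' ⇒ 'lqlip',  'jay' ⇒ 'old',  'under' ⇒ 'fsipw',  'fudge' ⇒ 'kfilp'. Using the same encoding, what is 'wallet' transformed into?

blqqpy

Two shifts are in play — +11 for a/e/i/o/u, +5 for every other letter.
For wallet: w(cons)+5=b, a(vowel)+11=l, l(cons)+5=q, l(cons)+5=q, e(vowel)+11=p, t(cons)+5=y.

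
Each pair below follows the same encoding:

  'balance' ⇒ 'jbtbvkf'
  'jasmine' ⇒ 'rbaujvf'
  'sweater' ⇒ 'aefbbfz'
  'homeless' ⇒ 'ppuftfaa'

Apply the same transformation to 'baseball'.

The shift depends on letter class: consonant b→j is +8, but vowel a→b is +1. Two shifts are in play — +1 for a/e/i/o/u, +8 for every other letter.
On baseball: b(cons)+8=j, a(vowel)+1=b, s(cons)+8=a, e(vowel)+1=f, b(cons)+8=j, a(vowel)+1=b, l(cons)+8=t, l(cons)+8=t.

jbafjbtt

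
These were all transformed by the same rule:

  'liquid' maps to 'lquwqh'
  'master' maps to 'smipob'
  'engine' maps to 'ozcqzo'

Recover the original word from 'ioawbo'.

l(11)→l(11) and i(8)→q(16) fit y≡7x+12 (mod 26); the inverse of 7 mod 26 is 15. Each letter's alphabet position (a=0..z=25) is mapped through 7·x+12 mod 26 — an affine cipher.
Decoding ioawbo: i(8)→15·(8−12)≡18=s; o(14)→15·(14−12)≡4=e; a(0)→15·(0−12)≡2=c; w(22)→15·(22−12)≡20=u; b(1)→15·(1−12)≡17=r; o(14)→15·(14−12)≡4=e (all mod 26).

secure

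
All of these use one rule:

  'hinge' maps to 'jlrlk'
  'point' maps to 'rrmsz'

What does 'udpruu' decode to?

salmon

In hinge: h→j is +2, i→l is +3, n→r is +4, g→l is +5 — the shift increases by 1 each position. Each letter shifts forward by (position + 2), i.e. 2, 3, 4, … — the shift grows by one for each successive letter.
Reversing it on udpruu: u−2=s, d−3=a, p−4=l, r−5=m, u−6=o, u−7=n.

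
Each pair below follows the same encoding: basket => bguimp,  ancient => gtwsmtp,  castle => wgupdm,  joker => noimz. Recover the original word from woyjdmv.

complex

b(1)→b(1) and a(0)→g(6) fit y≡21x+6 (mod 26); the inverse of 21 mod 26 is 5. Each letter's alphabet position (a=0..z=25) is mapped through 21·x+6 mod 26 — an affine cipher.
Decoding woyjdmv: w(22)→5·(22−6)≡2=c; o(14)→5·(14−6)≡14=o; y(24)→5·(24−6)≡12=m; j(9)→5·(9−6)≡15=p; d(3)→5·(3−6)≡11=l; m(12)→5·(12−6)≡4=e; v(21)→5·(21−6)≡23=x (all mod 26).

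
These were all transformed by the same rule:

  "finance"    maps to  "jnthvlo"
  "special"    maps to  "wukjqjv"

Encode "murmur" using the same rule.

In finance: f→j is +4, i→n is +5, n→t is +6, a→h is +7 — the shift increases by 1 each position. Each letter shifts forward by (position + 4), i.e. 4, 5, 6, … — the shift grows by one for each successive letter.
On murmur: m+4=q, u+5=z, r+6=x, m+7=t, u+8=c, r+9=a.

qzxtca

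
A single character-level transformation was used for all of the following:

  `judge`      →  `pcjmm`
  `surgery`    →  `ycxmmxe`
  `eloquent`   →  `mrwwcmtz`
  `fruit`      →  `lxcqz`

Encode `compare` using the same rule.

The rule splits by letter class: vowels +8, consonants +6.
On compare: c(cons)+6=i, o(vowel)+8=w, m(cons)+6=s, p(cons)+6=v, a(vowel)+8=i, r(cons)+6=x, e(vowel)+8=m.

iwsvixm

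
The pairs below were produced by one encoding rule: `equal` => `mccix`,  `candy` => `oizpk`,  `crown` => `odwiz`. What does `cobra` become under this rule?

owndi

The shift depends on letter class: consonant q→c is +12, but vowel e→m is +8. The rule splits by letter class: vowels +8, consonants +12.
For cobra: c(cons)+12=o, o(vowel)+8=w, b(cons)+12=n, r(cons)+12=d, a(vowel)+8=i.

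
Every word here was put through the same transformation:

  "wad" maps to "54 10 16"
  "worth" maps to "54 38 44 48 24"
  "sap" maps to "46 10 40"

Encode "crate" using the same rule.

14 44 10 48 18

The formula is n = 2×(alphabet index, a=1) + 8.
Applying it to crate: c=3→14, r=18→44, a=1→10, t=20→48, e=5→18.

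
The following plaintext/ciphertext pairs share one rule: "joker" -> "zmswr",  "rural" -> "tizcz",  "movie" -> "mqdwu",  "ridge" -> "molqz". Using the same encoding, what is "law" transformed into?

eit

The output letters match the input read backwards, each shifted +8: joker reversed is rekoj. Two steps: reverse the string, then apply a Caesar shift of +8.
On law: reverse → wal; then shift: w+8=e, a+8=i, l+8=t.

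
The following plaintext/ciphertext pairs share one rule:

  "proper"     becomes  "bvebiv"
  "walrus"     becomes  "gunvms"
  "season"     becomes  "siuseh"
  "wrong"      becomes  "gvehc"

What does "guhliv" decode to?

Treating letters as 0–25, the rule is x ↦ 23x + 20 (mod 26).
Reversing it on guhliv: g(6)→17·(6−20)≡22=w; u(20)→17·(20−20)≡0=a; h(7)→17·(7−20)≡13=n; l(11)→17·(11−20)≡3=d; i(8)→17·(8−20)≡4=e; v(21)→17·(21−20)≡17=r (all mod 26).

wander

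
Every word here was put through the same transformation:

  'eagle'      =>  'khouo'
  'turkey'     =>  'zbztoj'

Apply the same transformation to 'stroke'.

yazxup

Letter i (0-indexed) is shifted by i+6, so successive shifts are 6, 7, 8, ….
On stroke: s+6=y, t+7=a, r+8=z, o+9=x, k+10=u, e+11=p.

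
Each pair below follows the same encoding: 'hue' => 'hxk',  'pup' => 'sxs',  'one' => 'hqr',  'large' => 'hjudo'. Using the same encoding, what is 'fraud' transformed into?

The output letters match the input read backwards, each shifted +3: hue reversed is euh. The word is reversed, then every letter is shifted forward by 3.
On fraud: reverse → duarf; then shift: d+3=g, u+3=x, a+3=d, r+3=u, f+3=i.

gxdui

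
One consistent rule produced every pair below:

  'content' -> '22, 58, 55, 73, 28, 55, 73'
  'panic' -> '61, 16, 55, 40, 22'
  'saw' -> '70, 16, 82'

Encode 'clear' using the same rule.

22, 49, 28, 16, 67

With a=1..z=26, the number is 3·pos + 13.
For clear: c=3→22, l=12→49, e=5→28, a=1→16, r=18→67.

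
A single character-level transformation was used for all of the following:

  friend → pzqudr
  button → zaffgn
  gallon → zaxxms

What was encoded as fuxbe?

The output letters match the input read backwards, each shifted +12: friend reversed is dneirf. Two steps: reverse the string, then apply a Caesar shift of +12.
Reversing it on fuxbe: shift back: f−12=t, u−12=i, x−12=l, b−12=p, e−12=s → tilps; then reverse → split.

split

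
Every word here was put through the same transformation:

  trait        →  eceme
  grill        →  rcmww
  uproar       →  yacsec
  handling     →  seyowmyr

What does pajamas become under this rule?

The rule splits by letter class: vowels +4, consonants +11.
On pajamas: p(cons)+11=a, a(vowel)+4=e, j(cons)+11=u, a(vowel)+4=e, m(cons)+11=x, a(vowel)+4=e, s(cons)+11=d.

aeuexed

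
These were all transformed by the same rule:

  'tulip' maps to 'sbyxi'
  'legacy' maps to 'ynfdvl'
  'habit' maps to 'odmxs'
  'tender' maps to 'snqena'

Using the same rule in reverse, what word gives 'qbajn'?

nurse

t(19)→s(18) and u(20)→b(1) fit y≡9x+3 (mod 26); the inverse of 9 mod 26 is 3. Treating letters as 0–25, the rule is x ↦ 9x + 3 (mod 26).
Undoing it on qbajn: q(16)→3·(16−3)≡13=n; b(1)→3·(1−3)≡20=u; a(0)→3·(0−3)≡17=r; j(9)→3·(9−3)≡18=s; n(13)→3·(13−3)≡4=e (all mod 26).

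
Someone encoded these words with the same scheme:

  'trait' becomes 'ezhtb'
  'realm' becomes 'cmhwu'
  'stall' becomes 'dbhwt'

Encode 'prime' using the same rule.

Shifts by position in trait: pos 0: t→e (+11), pos 1: r→z (+8), pos 2: a→h (+7), pos 3: i→t (+11), pos 4: t→b (+8) — repeating every 3. It's a Vigenère-style cipher with numeric key [11,8,7]: position i shifts by key[i mod 3].
For prime: p+11=a, r+8=z, i+7=p, m+11=x, e+8=m.

azpxm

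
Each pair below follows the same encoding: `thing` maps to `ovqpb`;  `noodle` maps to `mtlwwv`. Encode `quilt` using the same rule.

The output letters match the input read backwards, each shifted +8: thing reversed is gniht. Read the word backwards and shift each letter +8.
For quilt: reverse → tliuq; then shift: t+8=b, l+8=t, i+8=q, u+8=c, q+8=y.

btqcy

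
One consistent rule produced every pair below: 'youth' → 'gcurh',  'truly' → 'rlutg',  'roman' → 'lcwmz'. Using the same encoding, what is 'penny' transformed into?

Each letter's alphabet position (a=0..z=25) is mapped through 3·x+12 mod 26 — an affine cipher.
Applying it to penny: p(15)→3·15+12≡5=f; e(4)→3·4+12≡24=y; n(13)→3·13+12≡25=z; n(13)→3·13+12≡25=z; y(24)→3·24+12≡6=g (all mod 26).

fyzzg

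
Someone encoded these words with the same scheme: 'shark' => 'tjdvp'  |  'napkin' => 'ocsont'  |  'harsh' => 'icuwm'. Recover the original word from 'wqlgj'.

In shark: s→t is +1, h→j is +2, a→d is +3, r→v is +4 — the shift increases by 1 each position. Each letter shifts forward by (position + 1), i.e. 1, 2, 3, … — the shift grows by one for each successive letter.
Decoding wqlgj: w−1=v, q−2=o, l−3=i, g−4=c, j−5=e.

voice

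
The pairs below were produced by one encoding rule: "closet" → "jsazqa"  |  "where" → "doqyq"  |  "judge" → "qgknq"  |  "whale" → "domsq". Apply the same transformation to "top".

Vowels shift forward by 12 and consonants shift forward by 7.
For top: t(cons)+7=a, o(vowel)+12=a, p(cons)+7=w.

aaw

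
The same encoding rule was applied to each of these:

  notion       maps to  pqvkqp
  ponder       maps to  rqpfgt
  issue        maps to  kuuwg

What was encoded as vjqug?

Compare letters: n→p is +2, o→q is +2, t→v is +2 — a constant shift. This is a Caesar cipher with shift 2.
Decoding vjqug: v−2=t, j−2=h, q−2=o, u−2=s, g−2=e.

those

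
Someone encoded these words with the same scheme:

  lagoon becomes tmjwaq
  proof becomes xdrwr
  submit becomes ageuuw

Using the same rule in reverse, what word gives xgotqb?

pulley

Shifts by position in lagoon: pos 0: l→t (+8), pos 1: a→m (+12), pos 2: g→j (+3), pos 3: o→w (+8), pos 4: o→a (+12), pos 5: n→q (+3) — repeating every 3. It's a Vigenère-style cipher with numeric key [8,12,3]: position i shifts by key[i mod 3].
Reversing it on xgotqb: x−8=p, g−12=u, o−3=l, t−8=l, q−12=e, b−3=y.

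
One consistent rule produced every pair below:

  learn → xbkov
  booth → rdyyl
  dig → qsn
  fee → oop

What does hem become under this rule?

The output letters match the input read backwards, each shifted +10: learn reversed is nrael. Two steps: reverse the string, then apply a Caesar shift of +10.
On hem: reverse → meh; then shift: m+10=w, e+10=o, h+10=r.

wor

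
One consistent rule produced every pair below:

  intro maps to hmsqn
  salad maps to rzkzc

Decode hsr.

its

Compare letters: i→h is +25, n→m is +25, t→s is +25 — a constant shift. Each letter is shifted forward by 25 in the alphabet (a Caesar shift of +25).
Undoing it on hsr: h−25=i, s−25=t, r−25=s.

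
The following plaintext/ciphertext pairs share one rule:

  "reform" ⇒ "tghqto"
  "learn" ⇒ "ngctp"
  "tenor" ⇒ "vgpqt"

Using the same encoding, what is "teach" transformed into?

vgcej

Compare letters: r→t is +2, e→g is +2, f→h is +2 — a constant shift. This is a Caesar cipher with shift 2.
For teach: t+2=v, e+2=g, a+2=c, c+2=e, h+2=j.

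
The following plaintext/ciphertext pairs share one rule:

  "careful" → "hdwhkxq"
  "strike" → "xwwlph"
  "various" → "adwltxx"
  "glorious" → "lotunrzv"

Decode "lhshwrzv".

generous

Shifts by position in careful: pos 0: c→h (+5), pos 1: a→d (+3), pos 2: r→w (+5), pos 3: e→h (+3) — repeating every 2. The shifts repeat in a cycle of length 2: positions 0,1,… shift by +5, +3, then the pattern repeats.
Decoding lhshwrzv: l−5=g, h−3=e, s−5=n, h−3=e, w−5=r, r−3=o, z−5=u, v−3=s.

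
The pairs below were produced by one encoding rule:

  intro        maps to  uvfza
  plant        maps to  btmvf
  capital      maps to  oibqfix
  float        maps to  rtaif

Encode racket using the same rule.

Shifts by position in intro: pos 0: i→u (+12), pos 1: n→v (+8), pos 2: t→f (+12), pos 3: r→z (+8) — repeating every 2. A repeating key of period 2 is used — shifts +12, +8 over and over.
On racket: r+12=d, a+8=i, c+12=o, k+8=s, e+12=q, t+8=b.

diosqb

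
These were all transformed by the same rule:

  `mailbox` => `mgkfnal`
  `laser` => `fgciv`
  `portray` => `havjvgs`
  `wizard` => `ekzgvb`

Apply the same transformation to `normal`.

tavmgf

This is an affine cipher: with a=0,…,z=25, each position x becomes (7x+6) mod 26.
For normal: n(13)→7·13+6≡19=t; o(14)→7·14+6≡0=a; r(17)→7·17+6≡21=v; m(12)→7·12+6≡12=m; a(0)→7·0+6≡6=g; l(11)→7·11+6≡5=f (all mod 26).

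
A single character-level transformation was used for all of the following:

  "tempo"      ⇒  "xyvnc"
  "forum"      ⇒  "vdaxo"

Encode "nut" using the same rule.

cdw

The output letters match the input read backwards, each shifted +9: tempo reversed is opmet. Read the word backwards and shift each letter +9.
For nut: reverse → tun; then shift: t+9=c, u+9=d, n+9=w.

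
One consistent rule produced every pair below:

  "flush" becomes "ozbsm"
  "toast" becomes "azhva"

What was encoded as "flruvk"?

donkey

Two steps: reverse the string, then apply a Caesar shift of +7.
Decoding flruvk: shift back: f−7=y, l−7=e, r−7=k, u−7=n, v−7=o, k−7=d → yeknod; then reverse → donkey.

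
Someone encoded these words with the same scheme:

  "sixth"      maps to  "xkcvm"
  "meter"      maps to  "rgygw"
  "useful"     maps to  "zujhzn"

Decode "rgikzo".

Shifts by position in sixth: pos 0: s→x (+5), pos 1: i→k (+2), pos 2: x→c (+5), pos 3: t→v (+2) — repeating every 2. It's a Vigenère-style cipher with numeric key [5,2]: position i shifts by key[i mod 2].
Decoding rgikzo: r−5=m, g−2=e, i−5=d, k−2=i, z−5=u, o−2=m.

medium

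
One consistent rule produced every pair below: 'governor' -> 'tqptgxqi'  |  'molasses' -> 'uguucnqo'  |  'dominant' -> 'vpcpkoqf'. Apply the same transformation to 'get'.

The output letters match the input read backwards, each shifted +2: governor reversed is ronrevog. Read the word backwards and shift each letter +2.
Applying it to get: reverse → teg; then shift: t+2=v, e+2=g, g+2=i.

vgi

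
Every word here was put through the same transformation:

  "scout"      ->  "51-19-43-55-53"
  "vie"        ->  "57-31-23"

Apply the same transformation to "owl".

s(#19)→51 and c(#3)→19: differences scale by 2, so n = 2·pos + 13. The formula is n = 2×(alphabet index, a=1) + 13.
On owl: o=15→43, w=23→59, l=12→37.

43-59-37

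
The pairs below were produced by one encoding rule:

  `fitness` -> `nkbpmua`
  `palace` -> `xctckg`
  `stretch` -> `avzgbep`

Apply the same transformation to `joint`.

Shifts by position in fitness: pos 0: f→n (+8), pos 1: i→k (+2), pos 2: t→b (+8), pos 3: n→p (+2) — repeating every 2. It's a Vigenère-style cipher with numeric key [8,2]: position i shifts by key[i mod 2].
On joint: j+8=r, o+2=q, i+8=q, n+2=p, t+8=b.

rqqpb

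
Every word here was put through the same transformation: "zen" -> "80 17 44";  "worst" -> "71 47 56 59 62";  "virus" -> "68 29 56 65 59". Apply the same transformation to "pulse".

z(#26)→80 and e(#5)→17: differences scale by 3, so n = 3·pos + 2. The formula is n = 3×(alphabet index, a=1) + 2.
On pulse: p=16→50, u=21→65, l=12→38, s=19→59, e=5→17.

50 65 38 59 17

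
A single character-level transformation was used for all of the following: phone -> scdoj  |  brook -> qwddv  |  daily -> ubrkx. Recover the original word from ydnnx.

foggy

p(15)→s(18) and h(7)→c(2) fit y≡15x+1 (mod 26); the inverse of 15 mod 26 is 7. Each letter's alphabet position (a=0..z=25) is mapped through 15·x+1 mod 26 — an affine cipher.
Reversing it on ydnnx: y(24)→7·(24−1)≡5=f; d(3)→7·(3−1)≡14=o; n(13)→7·(13−1)≡6=g; n(13)→7·(13−1)≡6=g; x(23)→7·(23−1)≡24=y (all mod 26).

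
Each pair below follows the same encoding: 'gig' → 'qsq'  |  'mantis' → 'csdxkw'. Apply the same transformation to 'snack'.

umkxc

Read the word backwards and shift each letter +10.
Applying it to snack: reverse → kcans; then shift: k+10=u, c+10=m, a+10=k, n+10=x, s+10=c.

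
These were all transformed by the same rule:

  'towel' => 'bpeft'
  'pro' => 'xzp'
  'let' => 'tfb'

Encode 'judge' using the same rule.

The shift depends on letter class: consonant t→b is +8, but vowel o→p is +1. The rule splits by letter class: vowels +1, consonants +8.
For judge: j(cons)+8=r, u(vowel)+1=v, d(cons)+8=l, g(cons)+8=o, e(vowel)+1=f.

rvlof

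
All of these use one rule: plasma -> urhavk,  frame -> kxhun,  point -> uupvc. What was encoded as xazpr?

In plasma: p→u is +5, l→r is +6, a→h is +7, s→a is +8 — the shift increases by 1 each position. Each letter shifts forward by (position + 5), i.e. 5, 6, 7, … — the shift grows by one for each successive letter.
Undoing it on xazpr: x−5=s, a−6=u, z−7=s, p−8=h, r−9=i.

sushi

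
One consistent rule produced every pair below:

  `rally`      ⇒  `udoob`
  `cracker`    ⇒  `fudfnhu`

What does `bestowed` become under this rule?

ehvwrzhg

Compare letters: r→u is +3, a→d is +3, l→o is +3 — a constant shift. It's a constant shift of +3 (ROT3).
Applying it to bestowed: b+3=e, e+3=h, s+3=v, t+3=w, o+3=r, w+3=z, e+3=h, d+3=g.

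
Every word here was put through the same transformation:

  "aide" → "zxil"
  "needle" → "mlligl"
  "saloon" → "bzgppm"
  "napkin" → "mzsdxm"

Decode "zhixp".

audio

a(0)→z(25) and i(8)→x(23) fit y≡3x+25 (mod 26); the inverse of 3 mod 26 is 9. This is an affine cipher: with a=0,…,z=25, each position x becomes (3x+25) mod 26.
Decoding zhixp: z(25)→9·(25−25)≡0=a; h(7)→9·(7−25)≡20=u; i(8)→9·(8−25)≡3=d; x(23)→9·(23−25)≡8=i; p(15)→9·(15−25)≡14=o (all mod 26).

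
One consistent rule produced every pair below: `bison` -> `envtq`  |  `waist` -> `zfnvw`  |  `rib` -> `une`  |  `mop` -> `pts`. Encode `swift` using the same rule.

The shift depends on letter class: consonant b→e is +3, but vowel i→n is +5. Two shifts are in play — +5 for a/e/i/o/u, +3 for every other letter.
For swift: s(cons)+3=v, w(cons)+3=z, i(vowel)+5=n, f(cons)+3=i, t(cons)+3=w.

vzniw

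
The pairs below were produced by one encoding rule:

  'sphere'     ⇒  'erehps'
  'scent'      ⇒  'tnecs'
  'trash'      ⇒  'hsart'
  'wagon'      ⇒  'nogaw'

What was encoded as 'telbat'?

tablet

The output letters match the input read backwards: sphere reversed is erehps. It's just the letters in reverse order.
Decoding telbat: then reverse → tablet.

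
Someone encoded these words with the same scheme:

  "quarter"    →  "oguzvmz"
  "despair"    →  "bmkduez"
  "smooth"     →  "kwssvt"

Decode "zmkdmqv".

Each letter's alphabet position (a=0..z=25) is mapped through 11·x+20 mod 26 — an affine cipher.
Undoing it on zmkdmqv: z(25)→19·(25−20)≡17=r; m(12)→19·(12−20)≡4=e; k(10)→19·(10−20)≡18=s; d(3)→19·(3−20)≡15=p; m(12)→19·(12−20)≡4=e; q(16)→19·(16−20)≡2=c; v(21)→19·(21−20)≡19=t (all mod 26).

respect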